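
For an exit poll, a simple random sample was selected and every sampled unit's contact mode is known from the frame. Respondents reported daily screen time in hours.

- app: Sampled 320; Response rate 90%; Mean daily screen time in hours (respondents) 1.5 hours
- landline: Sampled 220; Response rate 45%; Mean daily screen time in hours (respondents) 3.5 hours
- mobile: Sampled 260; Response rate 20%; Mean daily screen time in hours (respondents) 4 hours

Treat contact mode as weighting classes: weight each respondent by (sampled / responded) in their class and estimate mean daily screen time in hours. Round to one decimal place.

2.9

Weighting each respondent by the inverse class response rate inflates each class back to its sampled size, so the class weight is n_sampled:
  app: 320 × 1.5 = 480
  landline: 220 × 3.5 = 770
  mobile: 260 × 4 = 1040
Adjusted estimate = 2290 / 800 = 2.8625 → 2.9.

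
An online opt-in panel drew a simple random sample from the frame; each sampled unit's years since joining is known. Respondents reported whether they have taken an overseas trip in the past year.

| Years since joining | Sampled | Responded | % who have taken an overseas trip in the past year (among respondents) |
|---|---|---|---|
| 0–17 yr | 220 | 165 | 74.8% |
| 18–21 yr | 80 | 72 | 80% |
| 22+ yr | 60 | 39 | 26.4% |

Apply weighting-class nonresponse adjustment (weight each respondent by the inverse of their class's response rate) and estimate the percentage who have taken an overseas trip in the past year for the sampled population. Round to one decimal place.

Response rates by class: 0–17 yr 165/220 = 75%, 18–21 yr 72/80 = 90%, 22+ yr 39/60 = 65%.
With weight = n_sampled/n_responded per class, the weighted class total is n_sampled:
  0–17 yr: 220 × 74.8 = 16,456
  18–21 yr: 80 × 80 = 6400
  22+ yr: 60 × 26.4 = 1584
Adjusted estimate = 24,440 / 360 = 67.8889 → 67.9%.

67.9%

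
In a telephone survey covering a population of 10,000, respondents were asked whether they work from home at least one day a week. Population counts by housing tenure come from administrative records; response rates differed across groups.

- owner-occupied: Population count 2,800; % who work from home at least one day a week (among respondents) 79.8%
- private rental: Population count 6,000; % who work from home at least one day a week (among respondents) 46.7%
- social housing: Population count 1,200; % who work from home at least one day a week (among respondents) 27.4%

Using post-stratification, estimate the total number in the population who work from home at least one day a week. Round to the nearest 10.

Each cell contributes its population count × the respondent rate:
  owner-occupied: 2,800 × 79.8% = 2234.4
  private rental: 6,000 × 46.7% = 2802
  social housing: 1,200 × 27.4% = 328.8
Estimated total = 5365.2 → 5,370.

5,370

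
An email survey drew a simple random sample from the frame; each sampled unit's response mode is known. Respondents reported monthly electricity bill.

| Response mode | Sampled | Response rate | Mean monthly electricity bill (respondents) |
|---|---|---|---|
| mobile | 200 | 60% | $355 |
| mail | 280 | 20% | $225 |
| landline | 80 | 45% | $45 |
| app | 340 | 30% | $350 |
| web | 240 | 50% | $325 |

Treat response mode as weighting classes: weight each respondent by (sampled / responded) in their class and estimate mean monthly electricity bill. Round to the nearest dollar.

$294

With weight = n_sampled/n_responded per class, the weighted class total is n_sampled:
  mobile: 200 × 355 = 71,000
  mail: 280 × 225 = 63,000
  landline: 80 × 45 = 3600
  app: 340 × 350 = 119,000
  web: 240 × 325 = 78,000
Adjusted estimate = 334,600 / 1,140 = 293.509 → $294.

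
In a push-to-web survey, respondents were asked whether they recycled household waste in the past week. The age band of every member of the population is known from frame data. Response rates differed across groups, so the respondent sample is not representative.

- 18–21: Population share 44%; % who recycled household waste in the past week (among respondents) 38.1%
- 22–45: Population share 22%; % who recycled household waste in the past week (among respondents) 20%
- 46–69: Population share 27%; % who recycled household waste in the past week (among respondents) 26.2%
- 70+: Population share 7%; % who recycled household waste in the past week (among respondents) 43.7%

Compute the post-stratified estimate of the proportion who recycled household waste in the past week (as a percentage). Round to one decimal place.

31.3%

Reweight to the known age band distribution:
  18–21: 0.44 × 38.1 = 16.764
  22–45: 0.22 × 20 = 4.4
  46–69: 0.27 × 26.2 = 7.074
  70+: 0.07 × 43.7 = 3.059
Post-stratified estimate = 31.297 → 31.3%.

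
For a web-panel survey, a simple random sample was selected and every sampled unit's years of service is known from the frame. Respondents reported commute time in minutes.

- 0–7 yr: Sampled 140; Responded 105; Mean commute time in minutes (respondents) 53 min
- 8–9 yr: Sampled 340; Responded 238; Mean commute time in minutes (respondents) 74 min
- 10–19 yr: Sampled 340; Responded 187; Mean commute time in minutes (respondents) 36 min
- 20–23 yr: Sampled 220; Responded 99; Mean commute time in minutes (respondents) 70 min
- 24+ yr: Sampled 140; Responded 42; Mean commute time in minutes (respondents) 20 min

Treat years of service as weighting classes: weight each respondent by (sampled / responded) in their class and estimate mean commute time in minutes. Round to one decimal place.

Response rates by class: 0–7 yr 105/140 = 75%, 8–9 yr 238/340 = 70%, 10–19 yr 187/340 = 55%, 20–23 yr 99/220 = 45%, 24+ yr 42/140 = 30%.
Inverse-response-rate weighting restores each class to its sampled count, so class totals weight by n_sampled:
  0–7 yr: 140 × 53 = 7420
  8–9 yr: 340 × 74 = 25,160
  10–19 yr: 340 × 36 = 12,240
  20–23 yr: 220 × 70 = 15,400
  24+ yr: 140 × 20 = 2800
Adjusted estimate = 63,020 / 1,180 = 53.4068 → 53.4.

53.4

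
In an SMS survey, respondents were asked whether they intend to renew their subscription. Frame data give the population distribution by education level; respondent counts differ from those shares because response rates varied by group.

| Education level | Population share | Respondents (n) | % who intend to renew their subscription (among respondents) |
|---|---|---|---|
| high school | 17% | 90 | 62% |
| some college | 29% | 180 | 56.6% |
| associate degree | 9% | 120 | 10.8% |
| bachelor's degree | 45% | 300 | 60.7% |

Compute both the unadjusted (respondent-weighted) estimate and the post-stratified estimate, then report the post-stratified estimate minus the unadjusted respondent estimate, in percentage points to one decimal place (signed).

+4.1 percentage points

Unadjusted (pooled respondent) estimate weights by respondent counts:
  (90/690)×62 + (180/690)×56.6 + (120/690)×10.8 + (300/690)×60.7 = 51.1217%
Post-stratified estimate weights by population shares:
  0.17×62 + 0.29×56.6 + 0.09×10.8 + 0.45×60.7 = 55.241%
Difference = 55.241 − 51.1217 = 4.1193 pp.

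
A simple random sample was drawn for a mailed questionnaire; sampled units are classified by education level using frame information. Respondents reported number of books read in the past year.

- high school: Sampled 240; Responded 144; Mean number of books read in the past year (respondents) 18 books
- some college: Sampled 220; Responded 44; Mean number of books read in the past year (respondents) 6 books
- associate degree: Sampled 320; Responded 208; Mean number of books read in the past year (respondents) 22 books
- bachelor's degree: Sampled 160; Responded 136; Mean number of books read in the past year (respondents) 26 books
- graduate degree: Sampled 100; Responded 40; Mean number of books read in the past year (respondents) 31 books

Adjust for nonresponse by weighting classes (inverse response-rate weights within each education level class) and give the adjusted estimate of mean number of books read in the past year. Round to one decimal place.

19.2

Class response rates: high school 144/240 = 60%, some college 44/220 = 20%, associate degree 208/320 = 65%, bachelor's degree 136/160 = 85%, graduate degree 40/100 = 40%.
With weight = n_sampled/n_responded per class, the weighted class total is n_sampled:
  high school: 240 × 18 = 4320
  some college: 220 × 6 = 1320
  associate degree: 320 × 22 = 7040
  bachelor's degree: 160 × 26 = 4160
  graduate degree: 100 × 31 = 3100
Adjusted estimate = 19,940 / 1,040 = 19.1731 → 19.2.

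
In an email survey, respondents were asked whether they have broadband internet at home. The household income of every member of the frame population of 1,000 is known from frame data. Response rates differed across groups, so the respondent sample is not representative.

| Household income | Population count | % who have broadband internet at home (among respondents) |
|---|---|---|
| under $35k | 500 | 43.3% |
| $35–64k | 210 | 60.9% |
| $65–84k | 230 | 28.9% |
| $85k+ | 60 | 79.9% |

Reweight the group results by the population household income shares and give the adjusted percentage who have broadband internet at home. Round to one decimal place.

45.9%

Post-stratification weights by population share, not respondent share:
  under $35k: (500/1,000) × 43.3 = 21.65
  $35–64k: (210/1,000) × 60.9 = 12.789
  $65–84k: (230/1,000) × 28.9 = 6.647
  $85k+: (60/1,000) × 79.9 = 4.794
Post-stratified estimate = 45.88 → 45.9%.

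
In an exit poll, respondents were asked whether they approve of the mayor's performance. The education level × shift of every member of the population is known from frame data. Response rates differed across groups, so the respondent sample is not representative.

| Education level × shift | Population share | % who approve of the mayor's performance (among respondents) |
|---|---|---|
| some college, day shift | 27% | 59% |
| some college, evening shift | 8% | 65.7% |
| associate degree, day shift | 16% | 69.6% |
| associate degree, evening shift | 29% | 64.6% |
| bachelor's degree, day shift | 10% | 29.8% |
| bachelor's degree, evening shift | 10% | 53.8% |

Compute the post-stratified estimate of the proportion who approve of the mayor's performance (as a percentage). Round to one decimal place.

Each cell contributes population-share × respondent value:
  some college, day shift: 0.27 × 59 = 15.93
  some college, evening shift: 0.08 × 65.7 = 5.256
  associate degree, day shift: 0.16 × 69.6 = 11.136
  associate degree, evening shift: 0.29 × 64.6 = 18.734
  bachelor's degree, day shift: 0.1 × 29.8 = 2.98
  bachelor's degree, evening shift: 0.1 × 53.8 = 5.38
Post-stratified estimate = 59.416 → 59.4%.

59.4%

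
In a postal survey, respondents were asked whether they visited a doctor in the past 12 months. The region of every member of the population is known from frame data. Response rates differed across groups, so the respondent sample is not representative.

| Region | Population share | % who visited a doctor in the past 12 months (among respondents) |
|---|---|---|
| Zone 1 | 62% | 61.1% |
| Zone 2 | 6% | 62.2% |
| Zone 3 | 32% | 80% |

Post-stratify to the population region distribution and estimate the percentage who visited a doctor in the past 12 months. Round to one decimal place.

67.2%

Weight each group's respondent value by its population share:
  Zone 1: 0.62 × 61.1 = 37.882
  Zone 2: 0.06 × 62.2 = 3.732
  Zone 3: 0.32 × 80 = 25.6
Post-stratified estimate = 67.214 → 67.2%.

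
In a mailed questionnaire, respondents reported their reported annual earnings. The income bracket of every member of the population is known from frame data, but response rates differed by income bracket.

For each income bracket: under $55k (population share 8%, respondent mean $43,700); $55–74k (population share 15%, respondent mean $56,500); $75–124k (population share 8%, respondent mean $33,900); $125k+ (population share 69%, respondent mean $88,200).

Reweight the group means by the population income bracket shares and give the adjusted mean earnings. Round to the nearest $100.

Each cell contributes population-share × respondent value:
  under $55k: 0.08 × 43,700 = 3496
  $55–74k: 0.15 × 56,500 = 8475
  $75–124k: 0.08 × 33,900 = 2712
  $125k+: 0.69 × 88,200 = 60,858
Post-stratified estimate = 75,541 → $75,500.

$75,500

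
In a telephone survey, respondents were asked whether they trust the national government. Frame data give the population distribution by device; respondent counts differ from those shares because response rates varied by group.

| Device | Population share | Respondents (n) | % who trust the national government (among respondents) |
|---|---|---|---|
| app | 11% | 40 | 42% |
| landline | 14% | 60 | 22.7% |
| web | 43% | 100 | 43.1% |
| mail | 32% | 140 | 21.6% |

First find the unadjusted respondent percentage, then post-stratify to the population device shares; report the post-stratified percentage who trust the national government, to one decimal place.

Naive respondent-only estimate (weights = respondent counts):
  (40/340)×42 + (60/340)×22.7 + (100/340)×43.1 + (140/340)×21.6 = 30.5176%
Reweighting by population device shares:
  0.11×42 + 0.14×22.7 + 0.43×43.1 + 0.32×21.6 = 33.243%

33.2%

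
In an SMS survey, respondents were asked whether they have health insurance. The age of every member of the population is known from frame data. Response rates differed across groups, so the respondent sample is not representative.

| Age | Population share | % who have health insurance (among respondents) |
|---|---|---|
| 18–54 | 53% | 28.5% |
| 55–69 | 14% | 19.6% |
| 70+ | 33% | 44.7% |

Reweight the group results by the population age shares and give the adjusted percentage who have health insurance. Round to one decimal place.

32.6%

Weight each group's respondent value by its population share:
  18–54: 0.53 × 28.5 = 15.105
  55–69: 0.14 × 19.6 = 2.744
  70+: 0.33 × 44.7 = 14.751
Post-stratified estimate = 32.6 → 32.6%.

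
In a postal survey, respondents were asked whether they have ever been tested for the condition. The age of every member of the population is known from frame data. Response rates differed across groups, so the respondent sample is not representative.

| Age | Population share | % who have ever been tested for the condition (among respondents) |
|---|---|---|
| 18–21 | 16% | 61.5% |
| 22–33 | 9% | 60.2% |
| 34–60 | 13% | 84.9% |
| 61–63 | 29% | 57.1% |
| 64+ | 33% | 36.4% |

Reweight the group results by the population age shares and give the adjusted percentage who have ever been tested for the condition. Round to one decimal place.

Weight each group's respondent value by its population share:
  18–21: 0.16 × 61.5 = 9.84
  22–33: 0.09 × 60.2 = 5.418
  34–60: 0.13 × 84.9 = 11.037
  61–63: 0.29 × 57.1 = 16.559
  64+: 0.33 × 36.4 = 12.012
Post-stratified estimate = 54.866 → 54.9%.

54.9%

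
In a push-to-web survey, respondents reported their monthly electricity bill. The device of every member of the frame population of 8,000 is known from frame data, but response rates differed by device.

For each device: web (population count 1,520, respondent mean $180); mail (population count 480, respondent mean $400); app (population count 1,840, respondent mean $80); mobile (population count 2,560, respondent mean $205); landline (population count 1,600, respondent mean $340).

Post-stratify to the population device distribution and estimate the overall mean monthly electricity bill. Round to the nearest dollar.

Post-stratification weights by population share, not respondent share:
  web: (1,520/8,000) × 180 = 34.2
  mail: (480/8,000) × 400 = 24
  app: (1,840/8,000) × 80 = 18.4
  mobile: (2,560/8,000) × 205 = 65.6
  landline: (1,600/8,000) × 340 = 68
Post-stratified estimate = 210.2 → $210.

$210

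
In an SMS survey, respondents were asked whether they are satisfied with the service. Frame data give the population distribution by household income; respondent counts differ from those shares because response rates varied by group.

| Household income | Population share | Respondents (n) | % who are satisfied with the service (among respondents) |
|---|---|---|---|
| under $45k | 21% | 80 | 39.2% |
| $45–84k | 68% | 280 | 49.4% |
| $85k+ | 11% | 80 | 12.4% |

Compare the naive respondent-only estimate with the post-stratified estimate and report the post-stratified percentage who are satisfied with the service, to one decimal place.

43.2%

Unadjusted (pooled respondent) estimate weights by respondent counts:
  (80/440)×39.2 + (280/440)×49.4 + (80/440)×12.4 = 40.8182%
Post-stratified estimate weights by population shares:
  0.21×39.2 + 0.68×49.4 + 0.11×12.4 = 43.188%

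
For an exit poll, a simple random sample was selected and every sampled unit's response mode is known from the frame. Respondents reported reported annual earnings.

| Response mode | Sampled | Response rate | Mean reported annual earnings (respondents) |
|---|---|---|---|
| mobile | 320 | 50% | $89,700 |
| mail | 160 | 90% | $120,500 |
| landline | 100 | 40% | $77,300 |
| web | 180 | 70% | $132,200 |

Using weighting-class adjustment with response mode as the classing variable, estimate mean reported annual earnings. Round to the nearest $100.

Weighting each respondent by the inverse class response rate inflates each class back to its sampled size, so the class weight is n_sampled:
  mobile: 320 × 89,700 = 28,704,000
  mail: 160 × 120,500 = 19,280,000
  landline: 100 × 77,300 = 7,730,000
  web: 180 × 132,200 = 23,796,000
Adjusted estimate = 79,510,000 / 760 = 104618 → $104,600.

$104,600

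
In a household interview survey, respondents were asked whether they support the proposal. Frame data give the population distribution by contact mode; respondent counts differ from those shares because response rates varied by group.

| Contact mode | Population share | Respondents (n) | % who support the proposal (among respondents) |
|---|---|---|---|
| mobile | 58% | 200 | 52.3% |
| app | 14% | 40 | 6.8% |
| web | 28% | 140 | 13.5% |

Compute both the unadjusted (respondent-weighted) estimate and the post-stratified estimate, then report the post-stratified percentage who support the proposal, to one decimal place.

Without adjustment, the pooled respondent share is:
  (200/380)×52.3 + (40/380)×6.8 + (140/380)×13.5 = 33.2158%
Post-stratified estimate weights by population shares:
  0.58×52.3 + 0.14×6.8 + 0.28×13.5 = 35.066%

35.1%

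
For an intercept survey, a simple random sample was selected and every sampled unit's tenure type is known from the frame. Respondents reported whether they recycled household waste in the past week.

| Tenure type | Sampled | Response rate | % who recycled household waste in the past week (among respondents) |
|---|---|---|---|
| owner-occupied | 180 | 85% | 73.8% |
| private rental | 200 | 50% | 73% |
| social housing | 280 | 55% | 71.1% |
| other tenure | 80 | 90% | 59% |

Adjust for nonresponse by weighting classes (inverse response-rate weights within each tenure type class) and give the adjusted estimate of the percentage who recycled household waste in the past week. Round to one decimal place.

Each respondent's weight = sampled/responded in their class; summing within a class gives n_sampled, so:
  owner-occupied: 180 × 73.8 = 13,284
  private rental: 200 × 73 = 14,600
  social housing: 280 × 71.1 = 19,908
  other tenure: 80 × 59 = 4720
Adjusted estimate = 52,512 / 740 = 70.9622 → 71.0%.

71.0%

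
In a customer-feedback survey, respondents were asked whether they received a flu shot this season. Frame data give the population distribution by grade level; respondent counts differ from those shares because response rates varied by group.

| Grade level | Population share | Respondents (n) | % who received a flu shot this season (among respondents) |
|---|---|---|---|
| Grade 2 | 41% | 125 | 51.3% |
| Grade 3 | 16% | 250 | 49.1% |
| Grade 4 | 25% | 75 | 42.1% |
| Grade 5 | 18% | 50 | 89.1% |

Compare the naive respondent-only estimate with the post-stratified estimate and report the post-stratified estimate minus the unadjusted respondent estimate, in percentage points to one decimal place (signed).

+2.9 percentage points

Naive respondent-only estimate (weights = respondent counts):
  (125/500)×51.3 + (250/500)×49.1 + (75/500)×42.1 + (50/500)×89.1 = 52.6%
Post-stratified estimate weights by population shares:
  0.41×51.3 + 0.16×49.1 + 0.25×42.1 + 0.18×89.1 = 55.452%
Difference = 55.452 − 52.6 = 2.852 pp.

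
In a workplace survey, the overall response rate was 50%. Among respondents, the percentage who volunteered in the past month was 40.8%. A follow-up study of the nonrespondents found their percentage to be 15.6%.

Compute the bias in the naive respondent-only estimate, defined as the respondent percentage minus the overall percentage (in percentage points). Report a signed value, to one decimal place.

Nonresponse fraction = 1 − 0.5 = 0.5.
Bias = (nonresponse fraction) × (respondent percentage − nonrespondent percentage)
     = 0.5 × (40.8 − 15.6) = 0.5 × 25.2 = 12.6.

+12.6 percentage points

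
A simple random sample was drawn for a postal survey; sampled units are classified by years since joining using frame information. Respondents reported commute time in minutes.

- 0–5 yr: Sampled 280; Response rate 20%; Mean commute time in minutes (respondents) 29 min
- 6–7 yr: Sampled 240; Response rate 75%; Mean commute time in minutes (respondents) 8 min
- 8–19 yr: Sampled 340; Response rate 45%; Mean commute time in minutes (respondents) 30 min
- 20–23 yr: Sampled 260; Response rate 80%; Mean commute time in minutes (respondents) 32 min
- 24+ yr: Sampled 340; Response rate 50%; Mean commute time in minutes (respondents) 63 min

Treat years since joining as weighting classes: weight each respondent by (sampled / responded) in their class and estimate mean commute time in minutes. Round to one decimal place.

34.2

Inverse-response-rate weighting restores each class to its sampled count, so class totals weight by n_sampled:
  0–5 yr: 280 × 29 = 8120
  6–7 yr: 240 × 8 = 1920
  8–19 yr: 340 × 30 = 10,200
  20–23 yr: 260 × 32 = 8320
  24+ yr: 340 × 63 = 21,420
Adjusted estimate = 49,980 / 1,460 = 34.2329 → 34.2.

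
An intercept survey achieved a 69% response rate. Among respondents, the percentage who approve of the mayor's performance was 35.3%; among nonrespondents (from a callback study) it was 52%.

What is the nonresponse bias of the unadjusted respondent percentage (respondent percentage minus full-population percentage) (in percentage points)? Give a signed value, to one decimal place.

Nonresponse fraction = 1 − 0.69 = 0.31.
Bias = (nonresponse fraction) × (respondent percentage − nonrespondent percentage)
     = 0.31 × (35.3 − 52) = 0.31 × -16.7 = -5.177.

-5.2 percentage points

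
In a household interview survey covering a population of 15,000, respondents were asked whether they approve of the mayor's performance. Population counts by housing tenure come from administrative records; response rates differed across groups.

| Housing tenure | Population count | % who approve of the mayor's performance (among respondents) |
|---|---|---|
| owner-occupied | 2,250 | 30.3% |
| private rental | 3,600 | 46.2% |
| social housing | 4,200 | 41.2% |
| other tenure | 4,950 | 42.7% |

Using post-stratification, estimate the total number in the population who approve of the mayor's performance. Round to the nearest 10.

Each cell contributes its population count × the respondent rate:
  owner-occupied: 2,250 × 30.3% = 681.75
  private rental: 3,600 × 46.2% = 1663.2
  social housing: 4,200 × 41.2% = 1730.4
  other tenure: 4,950 × 42.7% = 2113.65
Estimated total = 6189 → 6,190.

6,190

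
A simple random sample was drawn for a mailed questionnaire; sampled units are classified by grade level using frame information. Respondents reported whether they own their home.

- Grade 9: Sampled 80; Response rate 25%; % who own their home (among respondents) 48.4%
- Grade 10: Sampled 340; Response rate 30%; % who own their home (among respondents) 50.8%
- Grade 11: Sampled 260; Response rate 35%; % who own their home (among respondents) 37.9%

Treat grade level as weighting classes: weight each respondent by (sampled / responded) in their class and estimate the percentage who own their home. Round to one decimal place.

Inverse-response-rate weighting restores each class to its sampled count, so class totals weight by n_sampled:
  Grade 9: 80 × 48.4 = 3872
  Grade 10: 340 × 50.8 = 17,272
  Grade 11: 260 × 37.9 = 9854
Adjusted estimate = 30,998 / 680 = 45.5853 → 45.6%.

45.6%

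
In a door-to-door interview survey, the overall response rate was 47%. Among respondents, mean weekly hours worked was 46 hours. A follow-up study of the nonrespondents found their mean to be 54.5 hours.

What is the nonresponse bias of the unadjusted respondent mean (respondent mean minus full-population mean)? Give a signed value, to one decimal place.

-4.5

Nonresponse fraction = 1 − 0.47 = 0.53.
Bias = (nonresponse fraction) × (respondent mean − nonrespondent mean)
     = 0.53 × (46 − 54.5) = 0.53 × -8.5 = -4.505.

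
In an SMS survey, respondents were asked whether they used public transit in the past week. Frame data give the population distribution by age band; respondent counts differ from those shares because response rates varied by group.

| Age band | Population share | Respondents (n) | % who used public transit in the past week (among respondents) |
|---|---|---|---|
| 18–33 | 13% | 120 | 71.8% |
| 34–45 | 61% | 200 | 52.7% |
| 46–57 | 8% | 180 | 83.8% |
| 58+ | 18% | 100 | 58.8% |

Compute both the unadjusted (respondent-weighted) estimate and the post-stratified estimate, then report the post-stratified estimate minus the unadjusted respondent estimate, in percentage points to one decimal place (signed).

Naive respondent-only estimate (weights = respondent counts):
  (120/600)×71.8 + (200/600)×52.7 + (180/600)×83.8 + (100/600)×58.8 = 66.8667%
Post-stratifying to population shares instead:
  0.13×71.8 + 0.61×52.7 + 0.08×83.8 + 0.18×58.8 = 58.769%
Difference = 58.769 − 66.8667 = -8.0977 pp.

-8.1 percentage points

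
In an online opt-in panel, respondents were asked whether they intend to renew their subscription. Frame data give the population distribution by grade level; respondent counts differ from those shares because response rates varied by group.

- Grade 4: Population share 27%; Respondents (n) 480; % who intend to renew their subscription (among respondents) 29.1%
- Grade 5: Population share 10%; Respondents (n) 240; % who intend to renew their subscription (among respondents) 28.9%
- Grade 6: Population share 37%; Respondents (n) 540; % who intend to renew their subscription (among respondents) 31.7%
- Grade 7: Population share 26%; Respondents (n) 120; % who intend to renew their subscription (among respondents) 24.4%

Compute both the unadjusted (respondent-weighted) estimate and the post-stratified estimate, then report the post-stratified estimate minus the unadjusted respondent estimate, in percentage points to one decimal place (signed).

-0.9 percentage points

Unadjusted (pooled respondent) estimate weights by respondent counts:
  (480/1380)×29.1 + (240/1380)×28.9 + (540/1380)×31.7 + (120/1380)×24.4 = 29.6739%
Post-stratified estimate weights by population shares:
  0.27×29.1 + 0.1×28.9 + 0.37×31.7 + 0.26×24.4 = 28.82%
Difference = 28.82 − 29.6739 = -0.8539 pp.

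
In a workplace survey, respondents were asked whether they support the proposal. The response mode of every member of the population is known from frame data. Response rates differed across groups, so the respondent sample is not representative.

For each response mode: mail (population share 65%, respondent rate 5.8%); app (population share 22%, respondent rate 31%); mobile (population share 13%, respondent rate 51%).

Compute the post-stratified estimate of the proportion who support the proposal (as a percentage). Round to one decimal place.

17.2%

Weight each group's respondent value by its population share:
  mail: 0.65 × 5.8 = 3.77
  app: 0.22 × 31 = 6.82
  mobile: 0.13 × 51 = 6.63
Post-stratified estimate = 17.22 → 17.2%.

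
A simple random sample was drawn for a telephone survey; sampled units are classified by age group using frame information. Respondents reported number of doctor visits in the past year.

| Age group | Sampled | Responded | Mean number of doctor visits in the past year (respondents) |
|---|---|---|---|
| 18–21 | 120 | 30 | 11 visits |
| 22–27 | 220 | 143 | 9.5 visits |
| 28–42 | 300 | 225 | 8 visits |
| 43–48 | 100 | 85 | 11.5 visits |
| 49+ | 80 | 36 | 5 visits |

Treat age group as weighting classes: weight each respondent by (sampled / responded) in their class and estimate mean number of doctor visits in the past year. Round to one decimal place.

Class response rates: 18–21 30/120 = 25%, 22–27 143/220 = 65%, 28–42 225/300 = 75%, 43–48 85/100 = 85%, 49+ 36/80 = 45%.
Inverse-response-rate weighting restores each class to its sampled count, so class totals weight by n_sampled:
  18–21: 120 × 11 = 1320
  22–27: 220 × 9.5 = 2090
  28–42: 300 × 8 = 2400
  43–48: 100 × 11.5 = 1150
  49+: 80 × 5 = 400
Adjusted estimate = 7360 / 820 = 8.97561 → 9.0.

9.0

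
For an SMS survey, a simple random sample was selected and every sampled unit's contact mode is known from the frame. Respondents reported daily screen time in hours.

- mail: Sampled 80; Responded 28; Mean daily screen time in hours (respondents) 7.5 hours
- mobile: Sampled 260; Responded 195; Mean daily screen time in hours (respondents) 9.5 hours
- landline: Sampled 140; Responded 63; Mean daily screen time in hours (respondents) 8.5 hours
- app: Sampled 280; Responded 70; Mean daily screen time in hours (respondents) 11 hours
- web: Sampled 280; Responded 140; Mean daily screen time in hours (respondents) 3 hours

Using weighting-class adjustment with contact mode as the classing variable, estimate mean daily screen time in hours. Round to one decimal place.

Response rates by class: mail 28/80 = 35%, mobile 195/260 = 75%, landline 63/140 = 45%, app 70/280 = 25%, web 140/280 = 50%.
Each respondent's weight = sampled/responded in their class; summing within a class gives n_sampled, so:
  mail: 80 × 7.5 = 600
  mobile: 260 × 9.5 = 2470
  landline: 140 × 8.5 = 1190
  app: 280 × 11 = 3080
  web: 280 × 3 = 840
Adjusted estimate = 8180 / 1,040 = 7.86538 → 7.9.

7.9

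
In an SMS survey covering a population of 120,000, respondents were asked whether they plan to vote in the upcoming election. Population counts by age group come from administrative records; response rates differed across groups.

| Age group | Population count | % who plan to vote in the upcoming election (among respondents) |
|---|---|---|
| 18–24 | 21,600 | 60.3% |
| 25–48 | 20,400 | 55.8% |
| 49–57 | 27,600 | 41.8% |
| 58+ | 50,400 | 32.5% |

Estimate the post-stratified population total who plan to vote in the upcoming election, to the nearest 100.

52,300

Each cell contributes its population count × the respondent rate:
  18–24: 21,600 × 60.3% = 13024.8
  25–48: 20,400 × 55.8% = 11383.2
  49–57: 27,600 × 41.8% = 11536.8
  58+: 50,400 × 32.5% = 16,380
Estimated total = 52324.8 → 52,300.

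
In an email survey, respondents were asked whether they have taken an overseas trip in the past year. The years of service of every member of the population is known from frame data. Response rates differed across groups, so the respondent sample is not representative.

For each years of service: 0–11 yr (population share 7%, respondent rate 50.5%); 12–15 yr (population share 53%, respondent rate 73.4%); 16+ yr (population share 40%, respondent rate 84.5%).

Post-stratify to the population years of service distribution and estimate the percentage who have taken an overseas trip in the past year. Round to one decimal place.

Each cell contributes population-share × respondent value:
  0–11 yr: 0.07 × 50.5 = 3.535
  12–15 yr: 0.53 × 73.4 = 38.902
  16+ yr: 0.4 × 84.5 = 33.8
Post-stratified estimate = 76.237 → 76.2%.

76.2%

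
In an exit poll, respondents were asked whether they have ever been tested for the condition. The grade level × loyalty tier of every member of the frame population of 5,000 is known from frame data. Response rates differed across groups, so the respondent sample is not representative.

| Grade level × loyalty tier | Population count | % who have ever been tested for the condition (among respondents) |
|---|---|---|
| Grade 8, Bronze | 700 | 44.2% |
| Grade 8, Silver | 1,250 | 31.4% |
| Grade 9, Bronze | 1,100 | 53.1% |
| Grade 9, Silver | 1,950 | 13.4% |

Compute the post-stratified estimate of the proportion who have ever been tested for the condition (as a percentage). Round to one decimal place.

Weight each group's respondent value by its population share:
  Grade 8, Bronze: (700/5,000) × 44.2 = 6.188
  Grade 8, Silver: (1,250/5,000) × 31.4 = 7.85
  Grade 9, Bronze: (1,100/5,000) × 53.1 = 11.682
  Grade 9, Silver: (1,950/5,000) × 13.4 = 5.226
Post-stratified estimate = 30.946 → 30.9%.

30.9%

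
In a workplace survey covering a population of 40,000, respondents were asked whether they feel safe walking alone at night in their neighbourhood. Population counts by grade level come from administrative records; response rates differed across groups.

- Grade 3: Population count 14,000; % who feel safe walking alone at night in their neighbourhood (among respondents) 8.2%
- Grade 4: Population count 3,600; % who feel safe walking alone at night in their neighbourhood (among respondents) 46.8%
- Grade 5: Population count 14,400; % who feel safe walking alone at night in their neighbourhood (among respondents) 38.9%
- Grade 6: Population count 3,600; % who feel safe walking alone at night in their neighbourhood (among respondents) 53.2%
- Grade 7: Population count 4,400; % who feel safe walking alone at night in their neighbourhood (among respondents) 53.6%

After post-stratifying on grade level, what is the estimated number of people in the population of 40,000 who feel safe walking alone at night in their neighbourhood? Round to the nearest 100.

12,700

Apply each group's respondent rate to its population count:
  Grade 3: 14,000 × 8.2% = 1148
  Grade 4: 3,600 × 46.8% = 1684.8
  Grade 5: 14,400 × 38.9% = 5601.6
  Grade 6: 3,600 × 53.2% = 1915.2
  Grade 7: 4,400 × 53.6% = 2358.4
Estimated total = 12,708 → 12,700.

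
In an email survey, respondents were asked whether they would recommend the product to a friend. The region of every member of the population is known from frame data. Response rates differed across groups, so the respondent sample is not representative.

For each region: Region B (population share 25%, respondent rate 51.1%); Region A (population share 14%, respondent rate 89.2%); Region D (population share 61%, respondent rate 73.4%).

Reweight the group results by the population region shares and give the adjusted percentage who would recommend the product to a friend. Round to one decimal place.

Reweight to the known region distribution:
  Region B: 0.25 × 51.1 = 12.775
  Region A: 0.14 × 89.2 = 12.488
  Region D: 0.61 × 73.4 = 44.774
Post-stratified estimate = 70.037 → 70.0%.

70.0%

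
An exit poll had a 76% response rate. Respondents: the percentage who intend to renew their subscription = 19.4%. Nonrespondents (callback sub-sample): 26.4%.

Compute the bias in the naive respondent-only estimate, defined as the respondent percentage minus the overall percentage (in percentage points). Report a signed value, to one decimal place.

Nonresponse fraction = 1 − 0.76 = 0.24.
Bias = (nonresponse fraction) × (respondent percentage − nonrespondent percentage)
     = 0.24 × (19.4 − 26.4) = 0.24 × -7 = -1.68.

-1.7 percentage points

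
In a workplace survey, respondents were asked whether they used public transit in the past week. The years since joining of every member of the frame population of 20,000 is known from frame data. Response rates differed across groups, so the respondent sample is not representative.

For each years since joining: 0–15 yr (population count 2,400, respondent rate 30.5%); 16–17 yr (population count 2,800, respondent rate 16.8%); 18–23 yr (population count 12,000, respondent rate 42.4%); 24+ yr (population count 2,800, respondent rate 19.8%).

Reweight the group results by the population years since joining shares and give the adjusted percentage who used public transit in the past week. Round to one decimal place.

Reweight to the known years since joining distribution:
  0–15 yr: (2,400/20,000) × 30.5 = 3.66
  16–17 yr: (2,800/20,000) × 16.8 = 2.352
  18–23 yr: (12,000/20,000) × 42.4 = 25.44
  24+ yr: (2,800/20,000) × 19.8 = 2.772
Post-stratified estimate = 34.224 → 34.2%.

34.2%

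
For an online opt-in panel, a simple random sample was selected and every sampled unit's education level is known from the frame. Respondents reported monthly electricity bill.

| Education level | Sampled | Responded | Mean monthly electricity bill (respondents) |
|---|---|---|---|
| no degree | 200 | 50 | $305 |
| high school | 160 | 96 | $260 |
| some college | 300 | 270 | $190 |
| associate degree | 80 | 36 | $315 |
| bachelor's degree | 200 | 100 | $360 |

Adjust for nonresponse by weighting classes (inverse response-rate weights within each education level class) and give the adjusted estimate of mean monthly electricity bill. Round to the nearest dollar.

Class response rates: no degree 50/200 = 25%, high school 96/160 = 60%, some college 270/300 = 90%, associate degree 36/80 = 45%, bachelor's degree 100/200 = 50%.
Weighting each respondent by the inverse class response rate inflates each class back to its sampled size, so the class weight is n_sampled:
  no degree: 200 × 305 = 61,000
  high school: 160 × 260 = 41,600
  some college: 300 × 190 = 57,000
  associate degree: 80 × 315 = 25,200
  bachelor's degree: 200 × 360 = 72,000
Adjusted estimate = 256,800 / 940 = 273.191 → $273.

$273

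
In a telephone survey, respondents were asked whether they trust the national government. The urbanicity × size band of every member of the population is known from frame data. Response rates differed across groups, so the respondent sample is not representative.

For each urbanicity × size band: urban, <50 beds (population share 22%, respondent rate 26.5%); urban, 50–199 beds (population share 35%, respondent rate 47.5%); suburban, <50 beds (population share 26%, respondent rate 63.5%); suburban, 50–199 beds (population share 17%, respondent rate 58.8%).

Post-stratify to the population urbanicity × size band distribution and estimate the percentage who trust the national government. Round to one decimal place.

Each cell contributes population-share × respondent value:
  urban, <50 beds: 0.22 × 26.5 = 5.83
  urban, 50–199 beds: 0.35 × 47.5 = 16.625
  suburban, <50 beds: 0.26 × 63.5 = 16.51
  suburban, 50–199 beds: 0.17 × 58.8 = 9.996
Post-stratified estimate = 48.961 → 49.0%.

49.0%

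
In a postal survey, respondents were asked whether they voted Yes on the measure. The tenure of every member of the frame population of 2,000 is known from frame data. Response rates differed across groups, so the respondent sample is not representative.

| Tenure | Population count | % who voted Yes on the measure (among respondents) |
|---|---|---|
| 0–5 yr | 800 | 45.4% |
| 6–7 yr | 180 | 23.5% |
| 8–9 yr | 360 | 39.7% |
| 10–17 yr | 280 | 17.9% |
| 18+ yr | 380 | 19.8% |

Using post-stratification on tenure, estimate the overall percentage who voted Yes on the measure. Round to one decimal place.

33.7%

Each cell contributes population-share × respondent value:
  0–5 yr: (800/2,000) × 45.4 = 18.16
  6–7 yr: (180/2,000) × 23.5 = 2.115
  8–9 yr: (360/2,000) × 39.7 = 7.146
  10–17 yr: (280/2,000) × 17.9 = 2.506
  18+ yr: (380/2,000) × 19.8 = 3.762
Post-stratified estimate = 33.689 → 33.7%.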